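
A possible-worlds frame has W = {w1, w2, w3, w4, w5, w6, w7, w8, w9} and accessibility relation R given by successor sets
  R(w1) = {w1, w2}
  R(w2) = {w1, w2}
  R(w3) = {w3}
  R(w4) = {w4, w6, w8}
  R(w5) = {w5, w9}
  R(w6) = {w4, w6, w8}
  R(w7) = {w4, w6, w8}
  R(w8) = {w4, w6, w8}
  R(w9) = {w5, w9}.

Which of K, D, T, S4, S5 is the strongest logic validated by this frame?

D

Serial (axiom D): yes — every world has a successor (e.g. w1 R w1).
Reflexive (axiom T): no — w7 is not related to itself.
Transitive (axiom 4): yes — every two-step R-path is closed by a direct edge.
Euclidean (axiom 5): yes — any two successors of a common world are R-related.
So F validates K, D; T would additionally require R to be reflexive. The strongest is D.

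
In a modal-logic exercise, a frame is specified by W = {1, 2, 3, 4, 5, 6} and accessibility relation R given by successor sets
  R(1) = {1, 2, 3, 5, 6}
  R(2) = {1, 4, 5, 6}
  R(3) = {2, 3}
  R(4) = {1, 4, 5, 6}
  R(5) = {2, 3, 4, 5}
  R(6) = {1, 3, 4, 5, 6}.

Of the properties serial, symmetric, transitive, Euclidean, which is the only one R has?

serial

Serial: yes — every world has a successor (e.g. 1 R 1).
Symmetric: no — 1 R 3 but not 3 R 1.
Transitive: no — 1 R 2 and 2 R 4, but not 1 R 4.
Euclidean: no — 1 R 2 and 1 R 3, but not 2 R 3.
Only serial holds.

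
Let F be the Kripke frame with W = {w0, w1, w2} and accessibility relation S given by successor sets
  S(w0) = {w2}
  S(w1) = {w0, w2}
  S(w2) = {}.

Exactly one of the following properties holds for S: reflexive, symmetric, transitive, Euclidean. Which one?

transitive

Reflexive: no — w0 is not related to itself.
Symmetric: no — w0 S w2 but not w2 S w0.
Transitive: yes — every two-step S-path is closed by a direct edge.
Euclidean: no — w1 S w2 and w1 S w0, but not w2 S w0.
Only transitive holds.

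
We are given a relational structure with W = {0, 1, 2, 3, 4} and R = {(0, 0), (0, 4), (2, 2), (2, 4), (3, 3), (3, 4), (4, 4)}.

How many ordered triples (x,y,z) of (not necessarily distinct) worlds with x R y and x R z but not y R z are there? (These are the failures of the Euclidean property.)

Enumerating: (0,4,0), (2,4,2), (3,4,3).

3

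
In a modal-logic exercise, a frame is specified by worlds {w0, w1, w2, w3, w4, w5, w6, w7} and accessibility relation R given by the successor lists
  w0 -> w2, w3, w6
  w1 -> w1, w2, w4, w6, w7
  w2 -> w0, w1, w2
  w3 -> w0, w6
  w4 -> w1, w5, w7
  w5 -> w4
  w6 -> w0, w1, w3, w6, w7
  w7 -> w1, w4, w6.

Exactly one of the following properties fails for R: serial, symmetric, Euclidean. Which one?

Euclidean

Serial: yes — every world has a successor (e.g. w0 R w2).
Symmetric: yes — every pair in R has its reverse in R.
Euclidean: no — w0 R w2 and w0 R w3, but not w2 R w3.
Only Euclidean fails.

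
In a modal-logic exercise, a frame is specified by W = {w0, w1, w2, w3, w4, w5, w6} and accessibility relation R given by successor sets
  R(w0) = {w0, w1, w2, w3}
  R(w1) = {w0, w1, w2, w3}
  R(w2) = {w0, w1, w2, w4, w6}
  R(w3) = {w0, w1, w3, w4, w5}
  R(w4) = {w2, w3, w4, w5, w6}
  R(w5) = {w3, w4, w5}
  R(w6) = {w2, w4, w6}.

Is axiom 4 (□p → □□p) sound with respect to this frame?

No

Axiom 4 corresponds to the accessibility relation being transitive.
Transitive: no — w0 R w2 and w2 R w4, but not w0 R w4.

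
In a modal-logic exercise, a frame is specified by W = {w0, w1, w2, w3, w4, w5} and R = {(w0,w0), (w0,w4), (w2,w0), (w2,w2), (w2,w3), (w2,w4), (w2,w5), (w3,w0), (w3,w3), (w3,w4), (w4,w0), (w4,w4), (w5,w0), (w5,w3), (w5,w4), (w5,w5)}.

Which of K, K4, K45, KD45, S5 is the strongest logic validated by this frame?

Transitive (axiom 4): yes — every two-step R-path is closed by a direct edge.
Euclidean (axiom 5): no — w2 R w0 and w2 R w3, but not w0 R w3.
Serial (axiom D): no — w1 has no R-successor.
Reflexive (axiom T): no — w1 is not related to itself.
So F validates K, K4; K45 would additionally require R to be Euclidean. The strongest is K4.

K4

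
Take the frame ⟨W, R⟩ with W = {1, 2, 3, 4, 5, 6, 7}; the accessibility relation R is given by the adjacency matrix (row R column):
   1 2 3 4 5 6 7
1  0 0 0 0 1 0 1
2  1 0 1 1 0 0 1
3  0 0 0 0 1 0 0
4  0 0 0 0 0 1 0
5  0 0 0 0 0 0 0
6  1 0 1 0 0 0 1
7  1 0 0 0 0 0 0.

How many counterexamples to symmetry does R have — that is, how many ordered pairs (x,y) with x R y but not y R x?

10

Enumerating: (1,5), (2,1), (2,3), (2,4), (2,7), (3,5), (4,6), (6,1), (6,3), (6,7).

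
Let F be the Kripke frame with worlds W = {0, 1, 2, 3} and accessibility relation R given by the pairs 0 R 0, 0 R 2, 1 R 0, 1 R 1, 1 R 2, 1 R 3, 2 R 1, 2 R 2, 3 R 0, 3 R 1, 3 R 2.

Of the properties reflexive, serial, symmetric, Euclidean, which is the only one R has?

Reflexive: no — 3 is not related to itself.
Serial: yes — every world has a successor (e.g. 0 R 0).
Symmetric: no — 0 R 2 but not 2 R 0.
Euclidean: no — 1 R 0 and 1 R 3, but not 0 R 3.
Only serial holds.

serial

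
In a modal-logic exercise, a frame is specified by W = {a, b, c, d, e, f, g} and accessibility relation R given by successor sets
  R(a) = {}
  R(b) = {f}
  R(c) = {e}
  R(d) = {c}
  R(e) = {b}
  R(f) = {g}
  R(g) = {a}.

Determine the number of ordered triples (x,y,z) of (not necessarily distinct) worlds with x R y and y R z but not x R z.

Enumerating: (b,f,g), (c,e,b), (d,c,e), (e,b,f), (f,g,a).

5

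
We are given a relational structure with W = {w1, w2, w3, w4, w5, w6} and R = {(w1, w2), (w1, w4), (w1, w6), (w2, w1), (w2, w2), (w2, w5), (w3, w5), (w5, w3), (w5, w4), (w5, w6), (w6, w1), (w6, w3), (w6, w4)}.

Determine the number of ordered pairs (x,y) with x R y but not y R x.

Enumerating: (w1,w4), (w2,w5), (w5,w4), (w5,w6), (w6,w3), (w6,w4).

6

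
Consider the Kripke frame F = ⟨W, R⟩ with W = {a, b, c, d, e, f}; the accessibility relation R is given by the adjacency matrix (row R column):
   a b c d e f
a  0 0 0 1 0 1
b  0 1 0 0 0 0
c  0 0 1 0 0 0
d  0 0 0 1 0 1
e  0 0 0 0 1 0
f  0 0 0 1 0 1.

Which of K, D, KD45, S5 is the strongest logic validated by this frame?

KD45

Serial (axiom D): yes — every world has a successor (e.g. a R d).
Euclidean (axiom 5): yes — any two successors of a common world are R-related.
Transitive (axiom 4): yes — every two-step R-path is closed by a direct edge.
Reflexive (axiom T): no — a is not related to itself.
So F validates K, D, KD45; S5 would additionally require R to be reflexive. The strongest is KD45.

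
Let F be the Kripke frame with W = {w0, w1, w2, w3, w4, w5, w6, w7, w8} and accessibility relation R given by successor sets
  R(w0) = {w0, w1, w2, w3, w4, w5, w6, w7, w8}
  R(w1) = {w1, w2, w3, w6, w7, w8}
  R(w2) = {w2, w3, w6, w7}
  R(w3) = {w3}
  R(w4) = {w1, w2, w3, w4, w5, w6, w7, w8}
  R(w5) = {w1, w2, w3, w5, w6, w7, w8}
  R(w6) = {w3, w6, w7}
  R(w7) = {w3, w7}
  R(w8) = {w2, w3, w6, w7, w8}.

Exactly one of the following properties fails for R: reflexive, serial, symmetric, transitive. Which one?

symmetric

Reflexive: yes — every world is R-related to itself.
Serial: yes — every world has a successor (e.g. w0 R w0).
Symmetric: no — w0 R w1 but not w1 R w0.
Transitive: yes — every two-step R-path is closed by a direct edge.
Only symmetric fails.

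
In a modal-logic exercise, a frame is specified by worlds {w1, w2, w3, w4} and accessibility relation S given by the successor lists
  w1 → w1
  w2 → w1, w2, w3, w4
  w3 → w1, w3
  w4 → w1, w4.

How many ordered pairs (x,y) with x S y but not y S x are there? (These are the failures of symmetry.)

Enumerating: (w2,w1), (w2,w3), (w2,w4), (w3,w1), (w4,w1).

5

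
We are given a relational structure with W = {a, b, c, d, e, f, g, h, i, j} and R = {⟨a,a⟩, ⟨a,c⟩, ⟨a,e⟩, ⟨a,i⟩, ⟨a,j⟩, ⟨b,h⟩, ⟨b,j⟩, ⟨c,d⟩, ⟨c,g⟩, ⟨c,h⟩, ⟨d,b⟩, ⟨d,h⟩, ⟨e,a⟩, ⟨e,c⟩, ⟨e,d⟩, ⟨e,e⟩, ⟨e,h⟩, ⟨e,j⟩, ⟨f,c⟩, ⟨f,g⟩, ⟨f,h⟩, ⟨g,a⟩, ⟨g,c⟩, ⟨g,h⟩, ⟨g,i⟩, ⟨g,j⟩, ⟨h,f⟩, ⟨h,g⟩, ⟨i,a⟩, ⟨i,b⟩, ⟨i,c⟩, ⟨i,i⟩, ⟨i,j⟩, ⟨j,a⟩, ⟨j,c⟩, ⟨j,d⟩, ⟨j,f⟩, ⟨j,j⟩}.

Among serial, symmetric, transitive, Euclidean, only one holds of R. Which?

serial

Serial: yes — every world has a successor (e.g. a R a).
Symmetric: no — a R c but not c R a.
Transitive: no — a R c and c R d, but not a R d.
Euclidean: no — a R c and a R e, but not c R e.
Only serial holds.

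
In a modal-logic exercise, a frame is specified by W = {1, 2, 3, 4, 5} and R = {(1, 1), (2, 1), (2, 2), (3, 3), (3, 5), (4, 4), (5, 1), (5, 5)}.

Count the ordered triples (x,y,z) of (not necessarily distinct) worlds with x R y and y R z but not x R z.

Enumerating: (3,5,1).

1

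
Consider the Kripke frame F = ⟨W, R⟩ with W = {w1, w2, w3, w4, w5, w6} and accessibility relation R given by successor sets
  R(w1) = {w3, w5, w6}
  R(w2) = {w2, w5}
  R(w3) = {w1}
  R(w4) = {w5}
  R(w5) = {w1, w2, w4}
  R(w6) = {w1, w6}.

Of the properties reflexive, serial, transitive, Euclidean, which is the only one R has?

Reflexive: no — w1 is not related to itself.
Serial: yes — every world has a successor (e.g. w1 R w3).
Transitive: no — w1 R w5 and w5 R w2, but not w1 R w2.
Euclidean: no — w1 R w3 and w1 R w5, but not w3 R w5.
Only serial holds.

serial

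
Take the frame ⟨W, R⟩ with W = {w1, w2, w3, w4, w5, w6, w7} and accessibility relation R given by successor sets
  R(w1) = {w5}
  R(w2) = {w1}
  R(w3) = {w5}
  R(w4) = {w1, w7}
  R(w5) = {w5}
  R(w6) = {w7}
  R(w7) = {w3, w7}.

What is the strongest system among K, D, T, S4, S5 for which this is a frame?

D

Serial (axiom D): yes — every world has a successor (e.g. w1 R w5).
Reflexive (axiom T): no — w1 is not related to itself.
Transitive (axiom 4): no — w2 R w1 and w1 R w5, but not w2 R w5.
Euclidean (axiom 5): no — w4 R w1 and w4 R w7, but not w1 R w7.
So F validates K, D; T would additionally require R to be reflexive. The strongest is D.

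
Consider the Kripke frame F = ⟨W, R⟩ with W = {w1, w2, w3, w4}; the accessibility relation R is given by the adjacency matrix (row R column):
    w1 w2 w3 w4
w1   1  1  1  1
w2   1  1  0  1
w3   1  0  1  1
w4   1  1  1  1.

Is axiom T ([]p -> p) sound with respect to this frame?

Axiom T corresponds to the accessibility relation being reflexive.
Reflexive: yes — every world is R-related to itself.

Yes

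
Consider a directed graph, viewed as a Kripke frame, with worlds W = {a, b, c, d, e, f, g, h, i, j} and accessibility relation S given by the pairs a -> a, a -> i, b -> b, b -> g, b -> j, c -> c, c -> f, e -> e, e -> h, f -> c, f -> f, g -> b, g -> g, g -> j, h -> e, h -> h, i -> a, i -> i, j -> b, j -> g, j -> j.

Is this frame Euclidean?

Yes

Euclidean: yes — any two successors of a common world are S-related.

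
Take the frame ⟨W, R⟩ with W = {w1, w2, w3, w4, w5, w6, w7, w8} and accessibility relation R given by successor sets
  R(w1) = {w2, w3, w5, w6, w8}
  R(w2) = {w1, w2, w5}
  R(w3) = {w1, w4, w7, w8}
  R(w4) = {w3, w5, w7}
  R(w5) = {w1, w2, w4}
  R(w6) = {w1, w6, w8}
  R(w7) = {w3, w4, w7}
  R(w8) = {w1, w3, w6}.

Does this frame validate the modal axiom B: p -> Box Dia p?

Axiom B corresponds to the accessibility relation being symmetric.
Symmetric: yes — every pair in R has its reverse in R.

Yes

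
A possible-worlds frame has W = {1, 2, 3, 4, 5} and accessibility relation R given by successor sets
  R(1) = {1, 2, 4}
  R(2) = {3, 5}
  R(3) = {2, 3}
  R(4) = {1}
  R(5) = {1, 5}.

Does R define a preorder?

Reflexive: no — 2 is not related to itself.
Transitive: no — 1 R 2 and 2 R 3, but not 1 R 3.
So R is not a preorder.

No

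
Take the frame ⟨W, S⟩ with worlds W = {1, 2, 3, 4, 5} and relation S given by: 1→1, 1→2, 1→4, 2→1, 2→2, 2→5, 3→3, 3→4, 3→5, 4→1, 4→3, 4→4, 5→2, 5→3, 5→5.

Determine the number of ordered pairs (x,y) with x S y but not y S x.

0

S is symmetric; there are no such tuples.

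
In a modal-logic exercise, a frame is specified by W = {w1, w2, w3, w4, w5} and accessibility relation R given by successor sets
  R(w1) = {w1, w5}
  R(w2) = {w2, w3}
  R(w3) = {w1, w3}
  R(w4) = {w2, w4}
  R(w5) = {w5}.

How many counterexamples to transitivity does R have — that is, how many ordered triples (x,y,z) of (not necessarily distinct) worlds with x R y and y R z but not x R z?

3

Enumerating: (w2,w3,w1), (w3,w1,w5), (w4,w2,w3).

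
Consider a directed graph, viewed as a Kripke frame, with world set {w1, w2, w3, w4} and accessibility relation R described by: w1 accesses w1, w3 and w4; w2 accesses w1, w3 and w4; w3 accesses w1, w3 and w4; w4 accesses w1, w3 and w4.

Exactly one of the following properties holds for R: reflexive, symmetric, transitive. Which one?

Reflexive: no — w2 is not related to itself.
Symmetric: no — w2 R w1 but not w1 R w2.
Transitive: yes — every two-step R-path is closed by a direct edge.
Only transitive holds.

transitive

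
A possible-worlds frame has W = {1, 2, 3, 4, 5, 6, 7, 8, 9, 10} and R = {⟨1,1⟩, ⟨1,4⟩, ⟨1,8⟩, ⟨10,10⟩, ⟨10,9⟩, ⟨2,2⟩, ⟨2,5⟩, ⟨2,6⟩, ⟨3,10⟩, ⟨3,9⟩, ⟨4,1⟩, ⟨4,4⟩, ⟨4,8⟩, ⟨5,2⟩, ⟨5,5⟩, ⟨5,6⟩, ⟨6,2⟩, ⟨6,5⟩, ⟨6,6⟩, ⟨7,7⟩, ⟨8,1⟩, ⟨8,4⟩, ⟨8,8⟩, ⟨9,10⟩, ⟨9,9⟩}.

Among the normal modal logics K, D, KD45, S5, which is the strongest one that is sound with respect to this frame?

KD45

Serial (axiom D): yes — every world has a successor (e.g. 1 R 1).
Euclidean (axiom 5): yes — any two successors of a common world are R-related.
Transitive (axiom 4): yes — every two-step R-path is closed by a direct edge.
Reflexive (axiom T): no — 3 is not related to itself.
So F validates K, D, KD45; S5 would additionally require R to be reflexive. The strongest is KD45.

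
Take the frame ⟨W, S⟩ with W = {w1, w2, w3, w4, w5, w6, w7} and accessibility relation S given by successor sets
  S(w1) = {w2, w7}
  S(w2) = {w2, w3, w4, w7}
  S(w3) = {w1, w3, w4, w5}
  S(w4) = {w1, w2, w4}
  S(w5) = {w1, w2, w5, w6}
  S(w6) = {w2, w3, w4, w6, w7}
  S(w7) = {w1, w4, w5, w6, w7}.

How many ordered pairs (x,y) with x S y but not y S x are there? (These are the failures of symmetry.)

Enumerating: (w1,w2), (w2,w3), (w2,w7), (w3,w1), (w3,w4), (w3,w5), (w4,w1), (w5,w1), (w5,w2), (w5,w6), (w6,w2), (w6,w3), (w6,w4), (w7,w4), (w7,w5).

15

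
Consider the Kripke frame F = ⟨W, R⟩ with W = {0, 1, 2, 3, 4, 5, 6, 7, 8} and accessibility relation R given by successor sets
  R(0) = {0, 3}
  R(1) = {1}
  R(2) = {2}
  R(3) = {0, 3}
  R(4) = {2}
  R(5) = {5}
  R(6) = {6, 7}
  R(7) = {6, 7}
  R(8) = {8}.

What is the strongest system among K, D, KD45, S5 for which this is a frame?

Serial (axiom D): yes — every world has a successor (e.g. 0 R 0).
Euclidean (axiom 5): yes — any two successors of a common world are R-related.
Transitive (axiom 4): yes — every two-step R-path is closed by a direct edge.
Reflexive (axiom T): no — 4 is not related to itself.
So F validates K, D, KD45; S5 would additionally require R to be reflexive. The strongest is KD45.

KD45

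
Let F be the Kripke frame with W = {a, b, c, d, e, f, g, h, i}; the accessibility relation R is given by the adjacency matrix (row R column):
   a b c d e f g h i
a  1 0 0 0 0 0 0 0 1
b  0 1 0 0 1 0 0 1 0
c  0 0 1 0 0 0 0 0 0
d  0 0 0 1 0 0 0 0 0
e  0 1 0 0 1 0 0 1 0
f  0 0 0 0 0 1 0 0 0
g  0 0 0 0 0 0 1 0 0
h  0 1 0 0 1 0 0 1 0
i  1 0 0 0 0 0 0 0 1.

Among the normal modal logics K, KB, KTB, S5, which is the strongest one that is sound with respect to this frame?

Symmetric (axiom B): yes — every pair in R has its reverse in R.
Reflexive (axiom T): yes — every world is R-related to itself.
Euclidean (axiom 5): yes — any two successors of a common world are R-related.
So F validates K, KB, KTB, S5. The strongest is S5.

S5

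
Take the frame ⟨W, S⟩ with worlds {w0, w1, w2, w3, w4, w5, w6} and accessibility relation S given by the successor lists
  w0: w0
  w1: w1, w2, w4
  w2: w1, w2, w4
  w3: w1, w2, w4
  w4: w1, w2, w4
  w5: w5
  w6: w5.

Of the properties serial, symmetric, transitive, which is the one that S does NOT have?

Serial: yes — every world has a successor (e.g. w0 S w0).
Symmetric: no — w3 S w1 but not w1 S w3.
Transitive: yes — every two-step S-path is closed by a direct edge.
Only symmetric fails.

symmetric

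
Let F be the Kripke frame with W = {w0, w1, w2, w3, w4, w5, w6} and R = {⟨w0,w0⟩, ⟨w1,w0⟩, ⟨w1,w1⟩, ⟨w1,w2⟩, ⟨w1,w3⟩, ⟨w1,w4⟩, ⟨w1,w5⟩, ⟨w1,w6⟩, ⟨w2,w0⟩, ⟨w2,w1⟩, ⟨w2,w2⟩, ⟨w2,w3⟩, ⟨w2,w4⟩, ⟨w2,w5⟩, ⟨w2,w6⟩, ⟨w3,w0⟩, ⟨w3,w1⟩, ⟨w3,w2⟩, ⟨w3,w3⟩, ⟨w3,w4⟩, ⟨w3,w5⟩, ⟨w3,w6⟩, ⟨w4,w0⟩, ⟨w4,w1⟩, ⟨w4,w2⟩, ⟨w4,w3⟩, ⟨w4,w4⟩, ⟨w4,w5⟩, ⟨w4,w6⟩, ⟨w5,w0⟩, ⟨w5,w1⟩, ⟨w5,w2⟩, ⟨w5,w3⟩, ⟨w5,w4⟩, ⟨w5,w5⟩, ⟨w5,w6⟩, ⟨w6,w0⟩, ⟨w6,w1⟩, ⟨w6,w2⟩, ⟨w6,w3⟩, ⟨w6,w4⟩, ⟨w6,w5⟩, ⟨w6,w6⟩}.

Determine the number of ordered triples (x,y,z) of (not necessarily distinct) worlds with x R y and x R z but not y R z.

Enumerating: (w1,w0,w1), (w1,w0,w2), (w1,w0,w3), (w1,w0,w4), (w1,w0,w5), (w1,w0,w6), (w2,w0,w1), (w2,w0,w2), (w2,w0,w3), (w2,w0,w4), (w2,w0,w5), (w2,w0,w6), … and 24 more.
Total: 36.

36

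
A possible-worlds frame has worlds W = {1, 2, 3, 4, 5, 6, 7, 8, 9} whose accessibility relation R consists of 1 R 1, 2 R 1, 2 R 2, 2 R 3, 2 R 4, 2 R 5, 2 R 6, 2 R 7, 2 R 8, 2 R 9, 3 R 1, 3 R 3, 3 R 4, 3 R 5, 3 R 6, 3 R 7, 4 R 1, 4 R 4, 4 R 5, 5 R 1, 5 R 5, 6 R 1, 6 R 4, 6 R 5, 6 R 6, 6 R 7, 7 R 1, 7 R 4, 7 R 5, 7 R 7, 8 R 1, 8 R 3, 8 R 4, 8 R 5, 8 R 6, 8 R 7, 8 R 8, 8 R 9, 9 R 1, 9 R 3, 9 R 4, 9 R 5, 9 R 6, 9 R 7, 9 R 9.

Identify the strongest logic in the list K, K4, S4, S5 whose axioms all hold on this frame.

Transitive (axiom 4): yes — every two-step R-path is closed by a direct edge.
Reflexive (axiom T): yes — every world is R-related to itself.
Euclidean (axiom 5): no — 2 R 1 and 2 R 3, but not 1 R 3.
So F validates K, K4, S4; S5 would additionally require R to be Euclidean. The strongest is S4.

S4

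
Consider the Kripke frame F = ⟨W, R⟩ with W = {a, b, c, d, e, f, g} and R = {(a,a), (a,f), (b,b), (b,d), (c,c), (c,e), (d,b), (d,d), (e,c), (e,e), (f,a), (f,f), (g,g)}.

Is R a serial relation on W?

Yes

Serial: yes — every world has a successor (e.g. a R a).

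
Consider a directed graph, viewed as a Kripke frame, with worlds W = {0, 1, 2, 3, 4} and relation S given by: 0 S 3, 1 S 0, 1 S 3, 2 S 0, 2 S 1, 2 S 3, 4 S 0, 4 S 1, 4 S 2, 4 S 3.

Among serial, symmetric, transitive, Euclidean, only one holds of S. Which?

transitive

Serial: no — 3 has no S-successor.
Symmetric: no — 0 S 3 but not 3 S 0.
Transitive: yes — every two-step S-path is closed by a direct edge.
Euclidean: no — 1 S 3 and 1 S 0, but not 3 S 0.
Only transitive holds.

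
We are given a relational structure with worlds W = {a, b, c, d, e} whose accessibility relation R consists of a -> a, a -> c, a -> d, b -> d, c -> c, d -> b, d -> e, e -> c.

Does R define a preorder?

No

Reflexive: no — b is not related to itself.
Transitive: no — a R d and d R b, but not a R b.
So R is not a preorder.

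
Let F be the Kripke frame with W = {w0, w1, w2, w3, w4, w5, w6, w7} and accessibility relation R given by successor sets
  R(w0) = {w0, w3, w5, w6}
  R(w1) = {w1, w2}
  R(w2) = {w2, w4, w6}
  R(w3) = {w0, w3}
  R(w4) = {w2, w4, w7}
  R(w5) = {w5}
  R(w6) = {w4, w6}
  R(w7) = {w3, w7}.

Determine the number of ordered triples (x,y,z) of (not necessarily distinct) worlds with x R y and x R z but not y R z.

Enumerating: (w0,w3,w5), (w0,w3,w6), (w0,w5,w0), (w0,w5,w3), (w0,w5,w6), (w0,w6,w0), (w0,w6,w3), (w0,w6,w5), (w1,w2,w1), (w2,w4,w6), (w2,w6,w2), (w4,w2,w7), (w4,w7,w2), (w4,w7,w4), (w6,w4,w6), (w7,w3,w7).

16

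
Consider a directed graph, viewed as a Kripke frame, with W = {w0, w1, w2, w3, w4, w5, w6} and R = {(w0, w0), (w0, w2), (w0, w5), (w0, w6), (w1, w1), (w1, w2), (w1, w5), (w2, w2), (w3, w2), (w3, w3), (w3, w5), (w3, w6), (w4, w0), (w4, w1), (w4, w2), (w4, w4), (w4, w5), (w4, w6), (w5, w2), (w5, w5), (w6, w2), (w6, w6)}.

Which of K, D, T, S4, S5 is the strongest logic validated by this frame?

Serial (axiom D): yes — every world has a successor (e.g. w0 R w0).
Reflexive (axiom T): yes — every world is R-related to itself.
Transitive (axiom 4): yes — every two-step R-path is closed by a direct edge.
Euclidean (axiom 5): no — w0 R w2 and w0 R w5, but not w2 R w5.
So F validates K, D, T, S4; S5 would additionally require R to be Euclidean. The strongest is S4.

S4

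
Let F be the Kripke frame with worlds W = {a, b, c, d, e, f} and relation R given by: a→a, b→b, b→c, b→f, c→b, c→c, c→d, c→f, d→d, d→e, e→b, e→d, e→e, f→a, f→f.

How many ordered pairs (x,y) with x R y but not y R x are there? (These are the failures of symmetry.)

5

Enumerating: (b,f), (c,d), (c,f), (e,b), (f,a).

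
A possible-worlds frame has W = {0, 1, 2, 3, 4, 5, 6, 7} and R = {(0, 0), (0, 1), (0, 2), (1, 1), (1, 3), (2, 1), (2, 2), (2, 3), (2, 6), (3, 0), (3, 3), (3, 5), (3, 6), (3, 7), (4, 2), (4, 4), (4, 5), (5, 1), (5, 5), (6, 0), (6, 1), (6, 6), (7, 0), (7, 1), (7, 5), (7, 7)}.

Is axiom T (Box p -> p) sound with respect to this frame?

Yes

Axiom T corresponds to the accessibility relation being reflexive.
Reflexive: yes — every world is R-related to itself.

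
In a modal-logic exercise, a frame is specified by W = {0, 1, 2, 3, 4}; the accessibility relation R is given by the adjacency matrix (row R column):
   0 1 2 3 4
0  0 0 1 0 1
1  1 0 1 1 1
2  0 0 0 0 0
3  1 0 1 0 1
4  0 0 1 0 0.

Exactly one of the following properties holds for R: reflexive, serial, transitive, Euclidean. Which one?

Reflexive: no — 0 is not related to itself.
Serial: no — 2 has no R-successor.
Transitive: yes — every two-step R-path is closed by a direct edge.
Euclidean: no — 0 R 2 and 0 R 4, but not 2 R 4.
Only transitive holds.

transitive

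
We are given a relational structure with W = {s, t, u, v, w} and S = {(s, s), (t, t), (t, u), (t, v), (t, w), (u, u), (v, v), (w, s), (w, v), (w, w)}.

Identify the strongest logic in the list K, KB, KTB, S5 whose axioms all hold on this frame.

Symmetric (axiom B): no — t S u but not u S t.
Reflexive (axiom T): yes — every world is S-related to itself.
Euclidean (axiom 5): no — t S u and t S v, but not u S v.
So F validates K; KB would additionally require S to be symmetric. The strongest is K.

K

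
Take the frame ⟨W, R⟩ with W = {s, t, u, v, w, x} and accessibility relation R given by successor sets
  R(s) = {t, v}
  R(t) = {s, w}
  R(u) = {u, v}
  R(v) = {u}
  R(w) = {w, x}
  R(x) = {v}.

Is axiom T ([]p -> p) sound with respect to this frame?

No

The schema T characterises exactly the reflexive frames.
Reflexive: no — s is not related to itself.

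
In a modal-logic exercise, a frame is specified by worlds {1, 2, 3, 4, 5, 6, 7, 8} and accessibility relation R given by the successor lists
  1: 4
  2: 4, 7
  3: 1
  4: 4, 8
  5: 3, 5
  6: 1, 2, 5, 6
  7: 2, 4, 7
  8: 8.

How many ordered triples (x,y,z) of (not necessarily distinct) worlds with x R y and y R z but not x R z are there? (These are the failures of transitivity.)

10

Enumerating: (1,4,8), (2,4,8), (2,7,2), (3,1,4), (5,3,1), (6,1,4), (6,2,4), (6,2,7), (6,5,3), (7,4,8).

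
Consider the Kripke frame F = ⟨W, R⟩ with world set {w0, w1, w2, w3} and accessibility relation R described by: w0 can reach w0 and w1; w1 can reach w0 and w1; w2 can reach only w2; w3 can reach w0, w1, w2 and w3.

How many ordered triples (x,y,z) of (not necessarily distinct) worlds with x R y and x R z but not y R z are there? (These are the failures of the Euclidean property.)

Enumerating: (w3,w0,w2), (w3,w0,w3), (w3,w1,w2), (w3,w1,w3), (w3,w2,w0), (w3,w2,w1), (w3,w2,w3).

7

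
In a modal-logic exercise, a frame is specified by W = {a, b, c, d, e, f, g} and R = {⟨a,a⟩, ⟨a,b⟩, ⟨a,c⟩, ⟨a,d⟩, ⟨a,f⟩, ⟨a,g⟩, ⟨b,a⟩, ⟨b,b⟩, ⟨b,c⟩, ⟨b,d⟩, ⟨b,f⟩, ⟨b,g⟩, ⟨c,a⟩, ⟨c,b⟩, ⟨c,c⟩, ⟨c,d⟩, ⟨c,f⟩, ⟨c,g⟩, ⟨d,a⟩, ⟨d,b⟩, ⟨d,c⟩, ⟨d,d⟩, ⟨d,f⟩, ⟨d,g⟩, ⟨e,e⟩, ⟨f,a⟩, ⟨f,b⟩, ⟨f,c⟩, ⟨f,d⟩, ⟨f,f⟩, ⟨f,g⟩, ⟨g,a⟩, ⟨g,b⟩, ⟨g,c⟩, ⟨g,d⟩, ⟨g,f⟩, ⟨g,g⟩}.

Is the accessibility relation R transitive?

Transitive: yes — every two-step R-path is closed by a direct edge.

Yes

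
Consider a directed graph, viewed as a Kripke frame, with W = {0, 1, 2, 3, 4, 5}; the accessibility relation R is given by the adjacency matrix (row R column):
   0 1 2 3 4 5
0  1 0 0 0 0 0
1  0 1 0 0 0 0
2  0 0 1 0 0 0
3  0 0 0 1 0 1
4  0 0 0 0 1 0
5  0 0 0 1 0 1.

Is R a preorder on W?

Yes

Reflexive: yes — every world is R-related to itself.
Transitive: yes — every two-step R-path is closed by a direct edge.
So R is a preorder.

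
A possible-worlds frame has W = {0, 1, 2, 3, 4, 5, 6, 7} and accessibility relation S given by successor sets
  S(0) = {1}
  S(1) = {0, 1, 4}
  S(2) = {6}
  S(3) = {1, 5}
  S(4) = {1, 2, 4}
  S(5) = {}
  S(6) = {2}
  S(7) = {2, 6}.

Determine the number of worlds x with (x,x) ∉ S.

6

Enumerating: 0, 2, 3, 5, 6, 7.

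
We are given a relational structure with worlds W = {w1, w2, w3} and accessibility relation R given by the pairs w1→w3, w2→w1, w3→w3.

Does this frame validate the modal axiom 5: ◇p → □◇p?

Axiom 5 corresponds to the accessibility relation being Euclidean.
Euclidean: no — w2 R w1 and w2 R w1, but not w1 R w1.

No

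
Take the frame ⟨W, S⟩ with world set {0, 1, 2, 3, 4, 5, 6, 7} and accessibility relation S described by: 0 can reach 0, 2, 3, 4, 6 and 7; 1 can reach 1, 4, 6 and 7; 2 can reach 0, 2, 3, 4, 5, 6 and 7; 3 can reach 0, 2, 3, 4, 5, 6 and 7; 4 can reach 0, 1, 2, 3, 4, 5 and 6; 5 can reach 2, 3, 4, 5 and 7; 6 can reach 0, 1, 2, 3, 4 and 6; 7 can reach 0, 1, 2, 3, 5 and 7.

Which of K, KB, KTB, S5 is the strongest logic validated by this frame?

Symmetric (axiom B): yes — every pair in S has its reverse in S.
Reflexive (axiom T): yes — every world is S-related to itself.
Euclidean (axiom 5): no — 0 S 4 and 0 S 7, but not 4 S 7.
So F validates K, KB, KTB; S5 would additionally require S to be Euclidean. The strongest is KTB.

KTB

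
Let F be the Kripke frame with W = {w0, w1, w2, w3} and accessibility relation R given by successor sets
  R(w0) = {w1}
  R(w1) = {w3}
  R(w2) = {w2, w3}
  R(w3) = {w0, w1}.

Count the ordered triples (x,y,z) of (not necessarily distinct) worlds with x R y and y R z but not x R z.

Enumerating: (w0,w1,w3), (w1,w3,w0), (w1,w3,w1), (w2,w3,w0), (w2,w3,w1), (w3,w1,w3).

6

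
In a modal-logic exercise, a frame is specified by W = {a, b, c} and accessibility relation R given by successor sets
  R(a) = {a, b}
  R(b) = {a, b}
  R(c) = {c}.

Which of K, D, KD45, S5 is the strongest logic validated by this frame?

Serial (axiom D): yes — every world has a successor (e.g. a R a).
Euclidean (axiom 5): yes — any two successors of a common world are R-related.
Transitive (axiom 4): yes — every two-step R-path is closed by a direct edge.
Reflexive (axiom T): yes — every world is R-related to itself.
So F validates K, D, KD45, S5. The strongest is S5.

S5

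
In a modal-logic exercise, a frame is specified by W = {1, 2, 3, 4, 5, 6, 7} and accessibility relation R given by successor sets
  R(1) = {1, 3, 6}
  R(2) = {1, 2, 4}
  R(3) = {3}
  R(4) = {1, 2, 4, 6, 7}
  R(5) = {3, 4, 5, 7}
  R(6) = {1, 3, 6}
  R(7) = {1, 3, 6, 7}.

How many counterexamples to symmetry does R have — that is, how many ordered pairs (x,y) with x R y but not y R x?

Enumerating: (1,3), (2,1), (4,1), (4,6), (4,7), (5,3), (5,4), (5,7), (6,3), (7,1), (7,3), (7,6).

12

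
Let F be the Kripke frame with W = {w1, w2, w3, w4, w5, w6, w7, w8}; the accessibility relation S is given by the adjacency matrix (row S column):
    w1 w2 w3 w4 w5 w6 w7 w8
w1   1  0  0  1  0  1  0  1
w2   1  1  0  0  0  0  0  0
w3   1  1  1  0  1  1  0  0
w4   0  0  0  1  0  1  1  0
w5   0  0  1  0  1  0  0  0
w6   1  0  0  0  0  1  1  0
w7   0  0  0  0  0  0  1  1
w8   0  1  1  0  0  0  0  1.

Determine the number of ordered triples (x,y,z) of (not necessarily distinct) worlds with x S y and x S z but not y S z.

30

Enumerating: (w1,w4,w1), (w1,w4,w8), (w1,w6,w4), (w1,w6,w8), (w1,w8,w1), (w1,w8,w4), (w1,w8,w6), (w2,w1,w2), (w3,w1,w2), (w3,w1,w3), (w3,w1,w5), (w3,w2,w3), … and 18 more.
Total: 30.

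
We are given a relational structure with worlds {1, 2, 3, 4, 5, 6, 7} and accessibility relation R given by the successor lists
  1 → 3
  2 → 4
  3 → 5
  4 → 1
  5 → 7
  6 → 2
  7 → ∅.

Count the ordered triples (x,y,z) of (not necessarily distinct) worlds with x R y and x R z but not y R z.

6

Enumerating: (1,3,3), (2,4,4), (3,5,5), (4,1,1), (5,7,7), (6,2,2).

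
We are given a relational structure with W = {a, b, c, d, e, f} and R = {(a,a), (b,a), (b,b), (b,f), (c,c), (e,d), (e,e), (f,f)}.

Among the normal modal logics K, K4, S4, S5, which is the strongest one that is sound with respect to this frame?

K4

Transitive (axiom 4): yes — every two-step R-path is closed by a direct edge.
Reflexive (axiom T): no — d is not related to itself.
Euclidean (axiom 5): no — b R a and b R f, but not a R f.
So F validates K, K4; S4 would additionally require R to be reflexive. The strongest is K4.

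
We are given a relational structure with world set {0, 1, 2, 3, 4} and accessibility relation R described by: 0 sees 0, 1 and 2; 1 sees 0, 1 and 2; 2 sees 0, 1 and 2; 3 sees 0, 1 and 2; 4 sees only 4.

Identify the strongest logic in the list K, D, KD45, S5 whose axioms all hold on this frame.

KD45

Serial (axiom D): yes — every world has a successor (e.g. 0 R 0).
Euclidean (axiom 5): yes — any two successors of a common world are R-related.
Transitive (axiom 4): yes — every two-step R-path is closed by a direct edge.
Reflexive (axiom T): no — 3 is not related to itself.
So F validates K, D, KD45; S5 would additionally require R to be reflexive. The strongest is KD45.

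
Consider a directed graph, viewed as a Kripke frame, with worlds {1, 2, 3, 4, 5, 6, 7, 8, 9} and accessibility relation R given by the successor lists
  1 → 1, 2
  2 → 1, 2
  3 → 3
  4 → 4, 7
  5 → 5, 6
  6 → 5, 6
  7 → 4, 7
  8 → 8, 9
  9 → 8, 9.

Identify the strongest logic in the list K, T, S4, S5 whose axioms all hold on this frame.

S5

Reflexive (axiom T): yes — every world is R-related to itself.
Transitive (axiom 4): yes — every two-step R-path is closed by a direct edge.
Euclidean (axiom 5): yes — any two successors of a common world are R-related.
So F validates K, T, S4, S5. The strongest is S5.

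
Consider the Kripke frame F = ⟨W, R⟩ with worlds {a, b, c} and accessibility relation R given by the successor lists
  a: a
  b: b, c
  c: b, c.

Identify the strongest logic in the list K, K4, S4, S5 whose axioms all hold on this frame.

Transitive (axiom 4): yes — every two-step R-path is closed by a direct edge.
Reflexive (axiom T): yes — every world is R-related to itself.
Euclidean (axiom 5): yes — any two successors of a common world are R-related.
So F validates K, K4, S4, S5. The strongest is S5.

S5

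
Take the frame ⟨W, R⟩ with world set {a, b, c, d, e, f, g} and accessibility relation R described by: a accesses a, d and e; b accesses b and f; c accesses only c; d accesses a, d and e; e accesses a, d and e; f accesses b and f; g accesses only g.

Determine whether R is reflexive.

Reflexive: yes — every world is R-related to itself.

Yes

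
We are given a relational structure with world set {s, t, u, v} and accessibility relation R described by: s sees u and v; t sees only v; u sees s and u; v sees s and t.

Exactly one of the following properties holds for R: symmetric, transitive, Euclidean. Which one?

symmetric

Symmetric: yes — every pair in R has its reverse in R.
Transitive: no — s R v and v R t, but not s R t.
Euclidean: no — s R u and s R v, but not u R v.
Only symmetric holds.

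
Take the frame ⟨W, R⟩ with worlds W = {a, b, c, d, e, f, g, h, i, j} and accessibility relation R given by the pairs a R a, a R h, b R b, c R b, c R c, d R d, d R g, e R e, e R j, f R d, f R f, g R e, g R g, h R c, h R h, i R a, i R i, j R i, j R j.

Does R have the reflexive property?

Yes

Reflexive: yes — every world is R-related to itself.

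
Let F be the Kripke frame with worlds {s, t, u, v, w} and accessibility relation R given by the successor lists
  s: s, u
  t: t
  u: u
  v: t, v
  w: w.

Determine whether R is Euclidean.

Euclidean: no — s R u and s R s, but not u R s.

No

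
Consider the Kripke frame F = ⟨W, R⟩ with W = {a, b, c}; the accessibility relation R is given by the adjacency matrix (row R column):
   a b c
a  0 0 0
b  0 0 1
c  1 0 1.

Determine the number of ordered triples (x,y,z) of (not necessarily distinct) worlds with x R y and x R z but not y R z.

Enumerating: (c,a,a), (c,a,c).

2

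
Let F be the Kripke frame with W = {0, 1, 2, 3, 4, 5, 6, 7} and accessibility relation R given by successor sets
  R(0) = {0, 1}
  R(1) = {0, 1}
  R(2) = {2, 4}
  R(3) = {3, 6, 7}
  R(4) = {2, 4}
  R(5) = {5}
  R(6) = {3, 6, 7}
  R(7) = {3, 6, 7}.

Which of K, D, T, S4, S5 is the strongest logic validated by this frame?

S5

Serial (axiom D): yes — every world has a successor (e.g. 0 R 0).
Reflexive (axiom T): yes — every world is R-related to itself.
Transitive (axiom 4): yes — every two-step R-path is closed by a direct edge.
Euclidean (axiom 5): yes — any two successors of a common world are R-related.
So F validates K, D, T, S4, S5. The strongest is S5.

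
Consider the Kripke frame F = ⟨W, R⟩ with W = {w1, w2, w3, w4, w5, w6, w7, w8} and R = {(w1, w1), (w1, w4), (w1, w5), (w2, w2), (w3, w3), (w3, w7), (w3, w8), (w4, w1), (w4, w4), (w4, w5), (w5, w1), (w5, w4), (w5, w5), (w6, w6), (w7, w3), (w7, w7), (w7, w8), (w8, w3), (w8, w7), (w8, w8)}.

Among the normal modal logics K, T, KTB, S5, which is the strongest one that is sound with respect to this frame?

S5

Reflexive (axiom T): yes — every world is R-related to itself.
Symmetric (axiom B): yes — every pair in R has its reverse in R.
Euclidean (axiom 5): yes — any two successors of a common world are R-related.
So F validates K, T, KTB, S5. The strongest is S5.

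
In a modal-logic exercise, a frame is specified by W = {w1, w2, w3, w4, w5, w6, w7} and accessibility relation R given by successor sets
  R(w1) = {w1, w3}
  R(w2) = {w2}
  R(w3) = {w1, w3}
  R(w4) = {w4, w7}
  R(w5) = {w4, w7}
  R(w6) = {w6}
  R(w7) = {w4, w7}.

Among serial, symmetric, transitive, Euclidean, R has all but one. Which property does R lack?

Serial: yes — every world has a successor (e.g. w1 R w1).
Symmetric: no — w5 R w4 but not w4 R w5.
Transitive: yes — every two-step R-path is closed by a direct edge.
Euclidean: yes — any two successors of a common world are R-related.
Only symmetric fails.

symmetric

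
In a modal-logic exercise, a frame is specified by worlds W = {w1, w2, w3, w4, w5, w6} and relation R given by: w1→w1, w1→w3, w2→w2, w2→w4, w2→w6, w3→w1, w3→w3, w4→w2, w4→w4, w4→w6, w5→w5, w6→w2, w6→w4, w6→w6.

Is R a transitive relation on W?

Yes

Transitive: yes — every two-step R-path is closed by a direct edge.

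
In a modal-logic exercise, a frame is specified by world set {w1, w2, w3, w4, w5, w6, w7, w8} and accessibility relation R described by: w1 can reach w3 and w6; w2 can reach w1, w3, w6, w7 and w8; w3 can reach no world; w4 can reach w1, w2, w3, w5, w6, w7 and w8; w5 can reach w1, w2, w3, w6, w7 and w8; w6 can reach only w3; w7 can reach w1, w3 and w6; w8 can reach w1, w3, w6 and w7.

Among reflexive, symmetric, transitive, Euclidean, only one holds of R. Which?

Reflexive: no — w1 is not related to itself.
Symmetric: no — w1 R w3 but not w3 R w1.
Transitive: yes — every two-step R-path is closed by a direct edge.
Euclidean: no — w1 R w3 and w1 R w6, but not w3 R w6.
Only transitive holds.

transitive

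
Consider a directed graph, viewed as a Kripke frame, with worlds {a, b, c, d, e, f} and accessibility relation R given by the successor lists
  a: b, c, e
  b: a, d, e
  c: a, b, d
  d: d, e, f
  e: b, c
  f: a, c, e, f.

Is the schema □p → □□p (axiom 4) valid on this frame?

By correspondence theory, 4 is valid on a frame iff R is transitive.
Transitive: no — a R b and b R d, but not a R d.

No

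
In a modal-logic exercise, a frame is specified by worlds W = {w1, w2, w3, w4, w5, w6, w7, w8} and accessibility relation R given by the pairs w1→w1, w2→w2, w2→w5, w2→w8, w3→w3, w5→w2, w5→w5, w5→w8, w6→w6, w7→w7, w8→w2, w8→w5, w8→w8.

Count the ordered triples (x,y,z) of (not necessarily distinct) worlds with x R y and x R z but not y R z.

0

R is Euclidean; there are no such tuples.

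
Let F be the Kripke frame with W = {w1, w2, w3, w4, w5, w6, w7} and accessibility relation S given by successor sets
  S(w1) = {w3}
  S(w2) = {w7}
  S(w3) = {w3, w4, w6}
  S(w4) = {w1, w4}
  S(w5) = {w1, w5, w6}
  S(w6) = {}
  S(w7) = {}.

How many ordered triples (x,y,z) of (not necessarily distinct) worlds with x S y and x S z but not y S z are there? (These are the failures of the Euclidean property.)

14

Enumerating: (w2,w7,w7), (w3,w4,w3), (w3,w4,w6), (w3,w6,w3), (w3,w6,w4), (w3,w6,w6), (w4,w1,w1), (w4,w1,w4), (w5,w1,w1), (w5,w1,w5), (w5,w1,w6), (w5,w6,w1), (w5,w6,w5), (w5,w6,w6).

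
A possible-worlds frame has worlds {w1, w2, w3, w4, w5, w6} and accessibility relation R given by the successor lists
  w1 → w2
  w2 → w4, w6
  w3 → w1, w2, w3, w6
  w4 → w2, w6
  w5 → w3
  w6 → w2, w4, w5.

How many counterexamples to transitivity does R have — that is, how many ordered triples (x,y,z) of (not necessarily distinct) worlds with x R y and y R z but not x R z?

17

Enumerating: (w1,w2,w4), (w1,w2,w6), (w2,w4,w2), (w2,w6,w2), (w2,w6,w5), (w3,w2,w4), (w3,w6,w4), (w3,w6,w5), (w4,w2,w4), (w4,w6,w4), (w4,w6,w5), (w5,w3,w1), (w5,w3,w2), (w5,w3,w6), (w6,w2,w6), (w6,w4,w6), (w6,w5,w3).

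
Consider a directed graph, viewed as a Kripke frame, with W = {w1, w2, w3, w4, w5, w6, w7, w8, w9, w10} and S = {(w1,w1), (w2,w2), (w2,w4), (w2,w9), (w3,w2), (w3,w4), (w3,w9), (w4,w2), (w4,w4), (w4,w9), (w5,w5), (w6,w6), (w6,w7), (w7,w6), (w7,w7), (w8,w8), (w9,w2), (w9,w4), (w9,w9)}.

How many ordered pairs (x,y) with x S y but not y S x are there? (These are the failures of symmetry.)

3

Enumerating: (w3,w2), (w3,w4), (w3,w9).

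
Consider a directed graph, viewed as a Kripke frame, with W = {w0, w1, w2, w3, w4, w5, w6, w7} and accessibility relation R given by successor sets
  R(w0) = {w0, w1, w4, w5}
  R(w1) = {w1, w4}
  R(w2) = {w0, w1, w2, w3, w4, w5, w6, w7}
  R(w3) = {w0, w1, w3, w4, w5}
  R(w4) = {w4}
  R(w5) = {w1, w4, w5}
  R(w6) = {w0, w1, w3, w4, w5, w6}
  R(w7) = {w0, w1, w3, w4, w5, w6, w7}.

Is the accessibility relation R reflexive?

Reflexive: yes — every world is R-related to itself.

Yes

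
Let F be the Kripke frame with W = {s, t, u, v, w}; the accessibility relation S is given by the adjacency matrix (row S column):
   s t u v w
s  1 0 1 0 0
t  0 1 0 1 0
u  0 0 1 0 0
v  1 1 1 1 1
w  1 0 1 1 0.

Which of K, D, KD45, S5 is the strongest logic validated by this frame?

Serial (axiom D): yes — every world has a successor (e.g. s S s).
Euclidean (axiom 5): no — v S s and v S t, but not s S t.
Transitive (axiom 4): no — t S v and v S s, but not t S s.
Reflexive (axiom T): no — w is not related to itself.
So F validates K, D; KD45 would additionally require S to be Euclidean and transitive. The strongest is D.

D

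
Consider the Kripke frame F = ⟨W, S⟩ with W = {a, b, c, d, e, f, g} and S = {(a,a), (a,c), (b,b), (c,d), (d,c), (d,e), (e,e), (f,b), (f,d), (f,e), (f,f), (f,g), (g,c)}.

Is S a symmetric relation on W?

No

Symmetric: no — a S c but not c S a.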